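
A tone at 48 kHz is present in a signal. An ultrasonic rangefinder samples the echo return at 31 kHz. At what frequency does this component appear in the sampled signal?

14 kHz

48 kHz mod fs = 17 kHz.
17 kHz > fs/2 = 15.5 kHz, folds to fs − 17 kHz = 14 kHz.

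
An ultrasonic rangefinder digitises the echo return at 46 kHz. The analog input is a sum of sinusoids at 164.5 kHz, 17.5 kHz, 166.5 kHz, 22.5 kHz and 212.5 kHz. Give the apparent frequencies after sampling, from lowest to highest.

17.5 kHz, 19.5 kHz, 22.5 kHz

fs/2 = 23 kHz.
164.5 kHz mod fs = 26.5 kHz.
26.5 kHz > fs/2 = 23 kHz, folds to fs − 26.5 kHz = 19.5 kHz.
17.5 kHz ≤ fs/2 = 23 kHz, passes unchanged.
166.5 kHz mod fs = 28.5 kHz.
28.5 kHz > fs/2 = 23 kHz, folds to fs − 28.5 kHz = 17.5 kHz.
22.5 kHz ≤ fs/2 = 23 kHz, passes unchanged.
212.5 kHz mod fs = 28.5 kHz.
28.5 kHz > fs/2 = 23 kHz, folds to fs − 28.5 kHz = 17.5 kHz.
Distinct values: {17.5 kHz, 19.5 kHz, 22.5 kHz}.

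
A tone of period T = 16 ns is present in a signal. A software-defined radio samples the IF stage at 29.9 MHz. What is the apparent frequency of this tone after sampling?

2.7 MHz

T = 16 ns → f = 1/T = 62.5 MHz.
62.5 MHz mod fs = 2.7 MHz.
2.7 MHz ≤ fs/2 = 14.95 MHz, appears at 2.7 MHz.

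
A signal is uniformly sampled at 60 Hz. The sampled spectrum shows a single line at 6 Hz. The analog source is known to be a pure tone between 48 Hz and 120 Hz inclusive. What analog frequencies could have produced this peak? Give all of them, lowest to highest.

Frequencies that alias to 6 Hz are k·fs ± 6 Hz for integer k ≥ 0.
k=0: 6 Hz.
k=1: 54 Hz, 66 Hz.
k=2: 114 Hz, 126 Hz.
k=3: 174 Hz, 186 Hz.
Within [48 Hz, 120 Hz]: 54 Hz, 66 Hz, 114 Hz.

54 Hz, 66 Hz, 114 Hz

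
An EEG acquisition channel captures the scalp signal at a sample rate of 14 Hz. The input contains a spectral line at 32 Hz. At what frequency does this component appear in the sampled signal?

4 Hz

32 Hz mod fs = 4 Hz.
4 Hz ≤ fs/2 = 7 Hz, appears at 4 Hz.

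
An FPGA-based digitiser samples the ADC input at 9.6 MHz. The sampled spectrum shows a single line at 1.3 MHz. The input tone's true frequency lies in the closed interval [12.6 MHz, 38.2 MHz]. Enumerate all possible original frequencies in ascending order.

17.9 MHz, 20.5 MHz, 27.5 MHz, 30.1 MHz, 37.1 MHz

Frequencies that alias to 1.3 MHz are k·fs ± 1.3 MHz for integer k ≥ 0.
k=0: 1.3 MHz.
k=1: 8.3 MHz, 10.9 MHz.
k=2: 17.9 MHz, 20.5 MHz.
k=3: 27.5 MHz, 30.1 MHz.
k=4: 37.1 MHz, 39.7 MHz.
k=5: 46.7 MHz, 49.3 MHz.
Within [12.6 MHz, 38.2 MHz]: 17.9 MHz, 20.5 MHz, 27.5 MHz, 30.1 MHz, 37.1 MHz.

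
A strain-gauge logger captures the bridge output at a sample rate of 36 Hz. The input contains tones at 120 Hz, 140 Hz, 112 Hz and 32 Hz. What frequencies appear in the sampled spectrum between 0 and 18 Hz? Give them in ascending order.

fs/2 = 18 Hz.
120 Hz mod fs = 12 Hz.
12 Hz ≤ fs/2 = 18 Hz, appears at 12 Hz.
140 Hz mod fs = 32 Hz.
32 Hz > fs/2 = 18 Hz, folds to fs − 32 Hz = 4 Hz.
112 Hz mod fs = 4 Hz.
4 Hz ≤ fs/2 = 18 Hz, appears at 4 Hz.
32 Hz > fs/2 = 18 Hz, folds to fs − 32 Hz = 4 Hz.
Distinct values: {4 Hz, 12 Hz}.

4 Hz, 12 Hz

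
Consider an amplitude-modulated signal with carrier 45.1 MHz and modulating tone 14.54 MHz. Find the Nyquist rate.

AM sidebands sit at fc ± fm = 30.56 MHz and 59.64 MHz.
Highest-frequency component: 59.64 MHz.
Nyquist rate = 2 × 59.64 MHz = 119.28 MHz.

119.28 MHz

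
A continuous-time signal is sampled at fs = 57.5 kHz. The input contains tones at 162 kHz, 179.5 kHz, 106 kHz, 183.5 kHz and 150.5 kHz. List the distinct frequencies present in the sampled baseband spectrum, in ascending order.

7 kHz, 9 kHz, 10.5 kHz, 11 kHz, 22 kHz

fs/2 = 28.75 kHz.
162 kHz mod fs = 47 kHz.
47 kHz > fs/2 = 28.75 kHz, folds to fs − 47 kHz = 10.5 kHz.
179.5 kHz mod fs = 7 kHz.
7 kHz ≤ fs/2 = 28.75 kHz, appears at 7 kHz.
106 kHz mod fs = 48.5 kHz.
48.5 kHz > fs/2 = 28.75 kHz, folds to fs − 48.5 kHz = 9 kHz.
183.5 kHz mod fs = 11 kHz.
11 kHz ≤ fs/2 = 28.75 kHz, appears at 11 kHz.
150.5 kHz mod fs = 35.5 kHz.
35.5 kHz > fs/2 = 28.75 kHz, folds to fs − 35.5 kHz = 22 kHz.
Distinct values: {7 kHz, 9 kHz, 10.5 kHz, 11 kHz, 22 kHz}.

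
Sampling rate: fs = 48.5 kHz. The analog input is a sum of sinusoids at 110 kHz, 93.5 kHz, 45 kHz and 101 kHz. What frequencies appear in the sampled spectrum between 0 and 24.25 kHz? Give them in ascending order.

3.5 kHz, 4 kHz, 13 kHz

fs/2 = 24.25 kHz.
110 kHz mod fs = 13 kHz.
13 kHz ≤ fs/2 = 24.25 kHz, appears at 13 kHz.
93.5 kHz mod fs = 45 kHz.
45 kHz > fs/2 = 24.25 kHz, folds to fs − 45 kHz = 3.5 kHz.
45 kHz > fs/2 = 24.25 kHz, folds to fs − 45 kHz = 3.5 kHz.
101 kHz mod fs = 4 kHz.
4 kHz ≤ fs/2 = 24.25 kHz, appears at 4 kHz.
Distinct values: {3.5 kHz, 4 kHz, 13 kHz}.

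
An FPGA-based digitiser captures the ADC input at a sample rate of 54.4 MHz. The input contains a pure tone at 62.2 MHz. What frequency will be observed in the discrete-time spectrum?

7.8 MHz

62.2 MHz mod fs = 7.8 MHz.
7.8 MHz ≤ fs/2 = 27.2 MHz, appears at 7.8 MHz.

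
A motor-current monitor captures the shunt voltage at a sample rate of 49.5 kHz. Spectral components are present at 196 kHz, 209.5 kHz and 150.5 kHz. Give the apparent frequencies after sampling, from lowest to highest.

2 kHz, 11.5 kHz

fs/2 = 24.75 kHz.
196 kHz mod fs = 47.5 kHz.
47.5 kHz > fs/2 = 24.75 kHz, folds to fs − 47.5 kHz = 2 kHz.
209.5 kHz mod fs = 11.5 kHz.
11.5 kHz ≤ fs/2 = 24.75 kHz, appears at 11.5 kHz.
150.5 kHz mod fs = 2 kHz.
2 kHz ≤ fs/2 = 24.75 kHz, appears at 2 kHz.
Distinct values: {2 kHz, 11.5 kHz}.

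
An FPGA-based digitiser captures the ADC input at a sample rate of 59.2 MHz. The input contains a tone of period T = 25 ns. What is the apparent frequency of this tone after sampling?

19.2 MHz

T = 25 ns → f = 1/T = 40 MHz.
40 MHz > fs/2 = 29.6 MHz, folds to fs − 40 MHz = 19.2 MHz.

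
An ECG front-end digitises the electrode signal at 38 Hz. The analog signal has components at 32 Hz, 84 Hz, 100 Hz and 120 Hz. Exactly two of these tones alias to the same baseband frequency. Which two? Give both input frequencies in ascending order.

32 Hz, 120 Hz

fs/2 = 19 Hz.
32 Hz > fs/2 = 19 Hz, folds to fs − 32 Hz = 6 Hz.
84 Hz mod fs = 8 Hz.
8 Hz ≤ fs/2 = 19 Hz, appears at 8 Hz.
100 Hz mod fs = 24 Hz.
24 Hz > fs/2 = 19 Hz, folds to fs − 24 Hz = 14 Hz.
120 Hz mod fs = 6 Hz.
6 Hz ≤ fs/2 = 19 Hz, appears at 6 Hz.
32 Hz and 120 Hz both map to 6 Hz.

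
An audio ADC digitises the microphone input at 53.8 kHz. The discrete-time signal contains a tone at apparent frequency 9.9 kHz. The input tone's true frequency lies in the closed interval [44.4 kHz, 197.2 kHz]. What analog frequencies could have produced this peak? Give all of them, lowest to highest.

Frequencies that alias to 9.9 kHz are k·fs ± 9.9 kHz for integer k ≥ 0.
k=0: 9.9 kHz.
k=1: 43.9 kHz, 63.7 kHz.
k=2: 97.7 kHz, 117.5 kHz.
k=3: 151.5 kHz, 171.3 kHz.
k=4: 205.3 kHz, 225.1 kHz.
Within [44.4 kHz, 197.2 kHz]: 63.7 kHz, 97.7 kHz, 117.5 kHz, 151.5 kHz, 171.3 kHz.

63.7 kHz, 97.7 kHz, 117.5 kHz, 151.5 kHz, 171.3 kHz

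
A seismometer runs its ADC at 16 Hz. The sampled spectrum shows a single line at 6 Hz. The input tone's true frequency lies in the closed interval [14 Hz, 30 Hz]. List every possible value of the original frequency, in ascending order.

Frequencies that alias to 6 Hz are k·fs ± 6 Hz for integer k ≥ 0.
k=0: 6 Hz.
k=1: 10 Hz, 22 Hz.
k=2: 26 Hz, 38 Hz.
k=3: 42 Hz, 54 Hz.
Within [14 Hz, 30 Hz]: 22 Hz, 26 Hz.

22 Hz, 26 Hz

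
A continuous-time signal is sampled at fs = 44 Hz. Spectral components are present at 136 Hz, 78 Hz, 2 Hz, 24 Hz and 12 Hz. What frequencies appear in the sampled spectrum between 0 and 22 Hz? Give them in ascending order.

2 Hz, 4 Hz, 10 Hz, 12 Hz, 20 Hz

fs/2 = 22 Hz.
136 Hz mod fs = 4 Hz.
4 Hz ≤ fs/2 = 22 Hz, appears at 4 Hz.
78 Hz mod fs = 34 Hz.
34 Hz > fs/2 = 22 Hz, folds to fs − 34 Hz = 10 Hz.
2 Hz ≤ fs/2 = 22 Hz, passes unchanged.
24 Hz > fs/2 = 22 Hz, folds to fs − 24 Hz = 20 Hz.
12 Hz ≤ fs/2 = 22 Hz, passes unchanged.
Distinct values: {2 Hz, 4 Hz, 10 Hz, 12 Hz, 20 Hz}.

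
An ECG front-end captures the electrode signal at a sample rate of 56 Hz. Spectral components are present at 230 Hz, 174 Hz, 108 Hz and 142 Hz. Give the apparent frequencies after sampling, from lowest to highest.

4 Hz, 6 Hz, 26 Hz

fs/2 = 28 Hz.
230 Hz mod fs = 6 Hz.
6 Hz ≤ fs/2 = 28 Hz, appears at 6 Hz.
174 Hz mod fs = 6 Hz.
6 Hz ≤ fs/2 = 28 Hz, appears at 6 Hz.
108 Hz mod fs = 52 Hz.
52 Hz > fs/2 = 28 Hz, folds to fs − 52 Hz = 4 Hz.
142 Hz mod fs = 30 Hz.
30 Hz > fs/2 = 28 Hz, folds to fs − 30 Hz = 26 Hz.
Distinct values: {4 Hz, 6 Hz, 26 Hz}.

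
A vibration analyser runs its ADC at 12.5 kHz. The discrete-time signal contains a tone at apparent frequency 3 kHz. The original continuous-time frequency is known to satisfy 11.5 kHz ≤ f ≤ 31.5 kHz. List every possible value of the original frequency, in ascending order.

Frequencies that alias to 3 kHz are k·fs ± 3 kHz for integer k ≥ 0.
k=0: 3 kHz.
k=1: 9.5 kHz, 15.5 kHz.
k=2: 22 kHz, 28 kHz.
k=3: 34.5 kHz, 40.5 kHz.
Within [11.5 kHz, 31.5 kHz]: 15.5 kHz, 22 kHz, 28 kHz.

15.5 kHz, 22 kHz, 28 kHz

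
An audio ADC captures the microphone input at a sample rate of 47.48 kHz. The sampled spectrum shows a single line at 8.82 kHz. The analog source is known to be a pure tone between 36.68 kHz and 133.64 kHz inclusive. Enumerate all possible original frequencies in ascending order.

38.66 kHz, 56.3 kHz, 86.14 kHz, 103.78 kHz, 133.62 kHz

Frequencies that alias to 8.82 kHz are k·fs ± 8.82 kHz for integer k ≥ 0.
k=0: 8.82 kHz.
k=1: 38.66 kHz, 56.3 kHz.
k=2: 86.14 kHz, 103.78 kHz.
k=3: 133.62 kHz, 151.26 kHz.
k=4: 181.1 kHz, 198.74 kHz.
Within [36.68 kHz, 133.64 kHz]: 38.66 kHz, 56.3 kHz, 86.14 kHz, 103.78 kHz, 133.62 kHz.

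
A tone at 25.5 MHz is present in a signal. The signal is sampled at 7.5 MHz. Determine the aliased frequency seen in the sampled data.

3 MHz

25.5 MHz mod fs = 3 MHz.
3 MHz ≤ fs/2 = 3.75 MHz, appears at 3 MHz.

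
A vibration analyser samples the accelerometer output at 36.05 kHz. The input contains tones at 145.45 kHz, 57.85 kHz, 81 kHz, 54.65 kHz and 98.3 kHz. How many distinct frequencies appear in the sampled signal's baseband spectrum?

5

fs/2 = 18.025 kHz.
145.45 kHz mod fs = 1.25 kHz.
1.25 kHz ≤ fs/2 = 18.025 kHz, appears at 1.25 kHz.
57.85 kHz mod fs = 21.8 kHz.
21.8 kHz > fs/2 = 18.025 kHz, folds to fs − 21.8 kHz = 14.25 kHz.
81 kHz mod fs = 8.9 kHz.
8.9 kHz ≤ fs/2 = 18.025 kHz, appears at 8.9 kHz.
54.65 kHz mod fs = 18.6 kHz.
18.6 kHz > fs/2 = 18.025 kHz, folds to fs − 18.6 kHz = 17.45 kHz.
98.3 kHz mod fs = 26.2 kHz.
26.2 kHz > fs/2 = 18.025 kHz, folds to fs − 26.2 kHz = 9.85 kHz.
Distinct values: {1.25 kHz, 8.9 kHz, 9.85 kHz, 14.25 kHz, 17.45 kHz} → 5.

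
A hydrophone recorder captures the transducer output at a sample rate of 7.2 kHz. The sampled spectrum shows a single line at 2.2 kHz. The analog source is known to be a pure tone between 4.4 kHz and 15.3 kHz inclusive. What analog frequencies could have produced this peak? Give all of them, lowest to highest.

Frequencies that alias to 2.2 kHz are k·fs ± 2.2 kHz for integer k ≥ 0.
k=0: 2.2 kHz.
k=1: 5 kHz, 9.4 kHz.
k=2: 12.2 kHz, 16.6 kHz.
k=3: 19.4 kHz, 23.8 kHz.
Within [4.4 kHz, 15.3 kHz]: 5 kHz, 9.4 kHz, 12.2 kHz.

5 kHz, 9.4 kHz, 12.2 kHz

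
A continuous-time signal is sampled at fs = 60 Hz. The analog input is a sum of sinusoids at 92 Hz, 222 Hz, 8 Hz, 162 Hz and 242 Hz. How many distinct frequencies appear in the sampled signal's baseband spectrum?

4

fs/2 = 30 Hz.
92 Hz mod fs = 32 Hz.
32 Hz > fs/2 = 30 Hz, folds to fs − 32 Hz = 28 Hz.
222 Hz mod fs = 42 Hz.
42 Hz > fs/2 = 30 Hz, folds to fs − 42 Hz = 18 Hz.
8 Hz ≤ fs/2 = 30 Hz, passes unchanged.
162 Hz mod fs = 42 Hz.
42 Hz > fs/2 = 30 Hz, folds to fs − 42 Hz = 18 Hz.
242 Hz mod fs = 2 Hz.
2 Hz ≤ fs/2 = 30 Hz, appears at 2 Hz.
Distinct values: {2 Hz, 8 Hz, 18 Hz, 28 Hz} → 4.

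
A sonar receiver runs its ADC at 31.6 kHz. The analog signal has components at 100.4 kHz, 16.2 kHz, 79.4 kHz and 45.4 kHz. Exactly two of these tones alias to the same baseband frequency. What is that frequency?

fs/2 = 15.8 kHz.
100.4 kHz mod fs = 5.6 kHz.
5.6 kHz ≤ fs/2 = 15.8 kHz, appears at 5.6 kHz.
16.2 kHz > fs/2 = 15.8 kHz, folds to fs − 16.2 kHz = 15.4 kHz.
79.4 kHz mod fs = 16.2 kHz.
16.2 kHz > fs/2 = 15.8 kHz, folds to fs − 16.2 kHz = 15.4 kHz.
45.4 kHz mod fs = 13.8 kHz.
13.8 kHz ≤ fs/2 = 15.8 kHz, appears at 13.8 kHz.
16.2 kHz and 79.4 kHz both map to 15.4 kHz.

15.4 kHz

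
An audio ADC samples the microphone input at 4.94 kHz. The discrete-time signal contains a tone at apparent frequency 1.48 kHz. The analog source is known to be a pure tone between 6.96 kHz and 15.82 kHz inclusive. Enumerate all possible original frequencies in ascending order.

Frequencies that alias to 1.48 kHz are k·fs ± 1.48 kHz for integer k ≥ 0.
k=0: 1.48 kHz.
k=1: 3.46 kHz, 6.42 kHz.
k=2: 8.4 kHz, 11.36 kHz.
k=3: 13.34 kHz, 16.3 kHz.
k=4: 18.28 kHz, 21.24 kHz.
Within [6.96 kHz, 15.82 kHz]: 8.4 kHz, 11.36 kHz, 13.34 kHz.

8.4 kHz, 11.36 kHz, 13.34 kHz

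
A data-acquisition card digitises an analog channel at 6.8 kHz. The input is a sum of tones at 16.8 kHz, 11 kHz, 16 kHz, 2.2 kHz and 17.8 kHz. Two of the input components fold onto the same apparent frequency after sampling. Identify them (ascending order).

fs/2 = 3.4 kHz.
16.8 kHz mod fs = 3.2 kHz.
3.2 kHz ≤ fs/2 = 3.4 kHz, appears at 3.2 kHz.
11 kHz mod fs = 4.2 kHz.
4.2 kHz > fs/2 = 3.4 kHz, folds to fs − 4.2 kHz = 2.6 kHz.
16 kHz mod fs = 2.4 kHz.
2.4 kHz ≤ fs/2 = 3.4 kHz, appears at 2.4 kHz.
2.2 kHz ≤ fs/2 = 3.4 kHz, passes unchanged.
17.8 kHz mod fs = 4.2 kHz.
4.2 kHz > fs/2 = 3.4 kHz, folds to fs − 4.2 kHz = 2.6 kHz.
11 kHz and 17.8 kHz both map to 2.6 kHz.

11 kHz, 17.8 kHz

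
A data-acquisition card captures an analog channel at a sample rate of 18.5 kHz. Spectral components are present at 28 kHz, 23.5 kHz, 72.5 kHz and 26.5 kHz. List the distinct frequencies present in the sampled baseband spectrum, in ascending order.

fs/2 = 9.25 kHz.
28 kHz mod fs = 9.5 kHz.
9.5 kHz > fs/2 = 9.25 kHz, folds to fs − 9.5 kHz = 9 kHz.
23.5 kHz mod fs = 5 kHz.
5 kHz ≤ fs/2 = 9.25 kHz, appears at 5 kHz.
72.5 kHz mod fs = 17 kHz.
17 kHz > fs/2 = 9.25 kHz, folds to fs − 17 kHz = 1.5 kHz.
26.5 kHz mod fs = 8 kHz.
8 kHz ≤ fs/2 = 9.25 kHz, appears at 8 kHz.
Distinct values: {1.5 kHz, 5 kHz, 8 kHz, 9 kHz}.

1.5 kHz, 5 kHz, 8 kHz, 9 kHz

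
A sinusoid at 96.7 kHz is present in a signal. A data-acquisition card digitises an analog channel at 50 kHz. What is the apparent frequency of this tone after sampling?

96.7 kHz mod fs = 46.7 kHz.
46.7 kHz > fs/2 = 25 kHz, folds to fs − 46.7 kHz = 3.3 kHz.

3.3 kHz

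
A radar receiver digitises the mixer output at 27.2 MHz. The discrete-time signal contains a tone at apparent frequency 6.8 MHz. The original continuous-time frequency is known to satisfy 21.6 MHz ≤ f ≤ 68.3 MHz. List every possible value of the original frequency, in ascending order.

Frequencies that alias to 6.8 MHz are k·fs ± 6.8 MHz for integer k ≥ 0.
k=0: 6.8 MHz.
k=1: 20.4 MHz, 34 MHz.
k=2: 47.6 MHz, 61.2 MHz.
k=3: 74.8 MHz, 88.4 MHz.
Within [21.6 MHz, 68.3 MHz]: 34 MHz, 47.6 MHz, 61.2 MHz.

34 MHz, 47.6 MHz, 61.2 MHz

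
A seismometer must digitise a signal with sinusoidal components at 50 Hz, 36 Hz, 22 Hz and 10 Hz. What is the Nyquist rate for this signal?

100 Hz

Highest-frequency component: 50 Hz.
Nyquist rate = 2 × 50 Hz = 100 Hz.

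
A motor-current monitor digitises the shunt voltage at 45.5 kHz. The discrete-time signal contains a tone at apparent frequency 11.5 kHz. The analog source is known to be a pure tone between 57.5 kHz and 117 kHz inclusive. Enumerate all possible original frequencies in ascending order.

Frequencies that alias to 11.5 kHz are k·fs ± 11.5 kHz for integer k ≥ 0.
k=0: 11.5 kHz.
k=1: 34 kHz, 57 kHz.
k=2: 79.5 kHz, 102.5 kHz.
k=3: 125 kHz, 148 kHz.
Within [57.5 kHz, 117 kHz]: 79.5 kHz, 102.5 kHz.

79.5 kHz, 102.5 kHz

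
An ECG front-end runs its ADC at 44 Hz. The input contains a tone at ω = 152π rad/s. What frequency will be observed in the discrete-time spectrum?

ω = 152π rad/s → f = ω/(2π) = 76 Hz.
76 Hz mod fs = 32 Hz.
32 Hz > fs/2 = 22 Hz, folds to fs − 32 Hz = 12 Hz.

12 Hz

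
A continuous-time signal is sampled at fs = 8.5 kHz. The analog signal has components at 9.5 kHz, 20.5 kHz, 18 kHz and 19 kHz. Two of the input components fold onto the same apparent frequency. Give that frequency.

1 kHz

fs/2 = 4.25 kHz.
9.5 kHz mod fs = 1 kHz.
1 kHz ≤ fs/2 = 4.25 kHz, appears at 1 kHz.
20.5 kHz mod fs = 3.5 kHz.
3.5 kHz ≤ fs/2 = 4.25 kHz, appears at 3.5 kHz.
18 kHz mod fs = 1 kHz.
1 kHz ≤ fs/2 = 4.25 kHz, appears at 1 kHz.
19 kHz mod fs = 2 kHz.
2 kHz ≤ fs/2 = 4.25 kHz, appears at 2 kHz.
9.5 kHz and 18 kHz both map to 1 kHz.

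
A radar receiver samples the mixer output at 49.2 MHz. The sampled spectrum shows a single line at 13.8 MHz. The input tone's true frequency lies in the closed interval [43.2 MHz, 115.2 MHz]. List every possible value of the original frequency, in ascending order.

63 MHz, 84.6 MHz, 112.2 MHz

Frequencies that alias to 13.8 MHz are k·fs ± 13.8 MHz for integer k ≥ 0.
k=0: 13.8 MHz.
k=1: 35.4 MHz, 63 MHz.
k=2: 84.6 MHz, 112.2 MHz.
k=3: 133.8 MHz, 161.4 MHz.
Within [43.2 MHz, 115.2 MHz]: 63 MHz, 84.6 MHz, 112.2 MHz.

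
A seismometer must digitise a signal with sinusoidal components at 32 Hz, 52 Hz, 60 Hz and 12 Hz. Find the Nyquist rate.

Highest-frequency component: 60 Hz.
Nyquist rate = 2 × 60 Hz = 120 Hz.

120 Hz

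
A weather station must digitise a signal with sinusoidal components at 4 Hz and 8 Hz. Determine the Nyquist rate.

Highest-frequency component: 8 Hz.
Nyquist rate = 2 × 8 Hz = 16 Hz.

16 Hz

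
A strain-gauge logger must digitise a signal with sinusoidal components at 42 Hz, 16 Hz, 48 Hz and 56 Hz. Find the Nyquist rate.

112 Hz

Highest-frequency component: 56 Hz.
Nyquist rate = 2 × 56 Hz = 112 Hz.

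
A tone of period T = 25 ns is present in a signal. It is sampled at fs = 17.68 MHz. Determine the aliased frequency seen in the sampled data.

4.64 MHz

T = 25 ns → f = 1/T = 40 MHz.
40 MHz mod fs = 4.64 MHz.
4.64 MHz ≤ fs/2 = 8.84 MHz, appears at 4.64 MHz.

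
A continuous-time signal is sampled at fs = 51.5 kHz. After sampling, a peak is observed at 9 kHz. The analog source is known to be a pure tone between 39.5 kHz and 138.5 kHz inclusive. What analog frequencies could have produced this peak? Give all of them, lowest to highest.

Frequencies that alias to 9 kHz are k·fs ± 9 kHz for integer k ≥ 0.
k=0: 9 kHz.
k=1: 42.5 kHz, 60.5 kHz.
k=2: 94 kHz, 112 kHz.
k=3: 145.5 kHz, 163.5 kHz.
Within [39.5 kHz, 138.5 kHz]: 42.5 kHz, 60.5 kHz, 94 kHz, 112 kHz.

42.5 kHz, 60.5 kHz, 94 kHz, 112 kHz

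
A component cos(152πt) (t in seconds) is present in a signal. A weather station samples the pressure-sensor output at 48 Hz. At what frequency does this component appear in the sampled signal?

20 Hz

ω = 152π rad/s → f = ω/(2π) = 76 Hz.
76 Hz mod fs = 28 Hz.
28 Hz > fs/2 = 24 Hz, folds to fs − 28 Hz = 20 Hz.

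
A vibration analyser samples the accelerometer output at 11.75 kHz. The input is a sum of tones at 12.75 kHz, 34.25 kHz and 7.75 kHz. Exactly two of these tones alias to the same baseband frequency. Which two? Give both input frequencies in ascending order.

fs/2 = 5.875 kHz.
12.75 kHz mod fs = 1 kHz.
1 kHz ≤ fs/2 = 5.875 kHz, appears at 1 kHz.
34.25 kHz mod fs = 10.75 kHz.
10.75 kHz > fs/2 = 5.875 kHz, folds to fs − 10.75 kHz = 1 kHz.
7.75 kHz > fs/2 = 5.875 kHz, folds to fs − 7.75 kHz = 4 kHz.
12.75 kHz and 34.25 kHz both map to 1 kHz.

12.75 kHz, 34.25 kHz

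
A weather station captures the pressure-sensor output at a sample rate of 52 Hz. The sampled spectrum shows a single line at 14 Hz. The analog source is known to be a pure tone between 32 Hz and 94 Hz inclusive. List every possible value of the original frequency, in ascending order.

38 Hz, 66 Hz, 90 Hz

Frequencies that alias to 14 Hz are k·fs ± 14 Hz for integer k ≥ 0.
k=0: 14 Hz.
k=1: 38 Hz, 66 Hz.
k=2: 90 Hz, 118 Hz.
k=3: 142 Hz, 170 Hz.
Within [32 Hz, 94 Hz]: 38 Hz, 66 Hz, 90 Hz.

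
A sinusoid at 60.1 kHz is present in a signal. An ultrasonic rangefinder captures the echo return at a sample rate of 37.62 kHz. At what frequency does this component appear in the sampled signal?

60.1 kHz mod fs = 22.48 kHz.
22.48 kHz > fs/2 = 18.81 kHz, folds to fs − 22.48 kHz = 15.14 kHz.

15.14 kHz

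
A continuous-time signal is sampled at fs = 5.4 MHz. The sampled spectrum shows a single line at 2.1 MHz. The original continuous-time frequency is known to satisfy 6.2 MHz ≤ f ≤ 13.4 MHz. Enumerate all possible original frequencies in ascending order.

7.5 MHz, 8.7 MHz, 12.9 MHz

Frequencies that alias to 2.1 MHz are k·fs ± 2.1 MHz for integer k ≥ 0.
k=0: 2.1 MHz.
k=1: 3.3 MHz, 7.5 MHz.
k=2: 8.7 MHz, 12.9 MHz.
k=3: 14.1 MHz, 18.3 MHz.
Within [6.2 MHz, 13.4 MHz]: 7.5 MHz, 8.7 MHz, 12.9 MHz.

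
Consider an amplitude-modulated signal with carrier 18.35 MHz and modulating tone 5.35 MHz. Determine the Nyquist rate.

47.4 MHz

AM sidebands sit at fc ± fm = 13 MHz and 23.7 MHz.
Highest-frequency component: 23.7 MHz.
Nyquist rate = 2 × 23.7 MHz = 47.4 MHz.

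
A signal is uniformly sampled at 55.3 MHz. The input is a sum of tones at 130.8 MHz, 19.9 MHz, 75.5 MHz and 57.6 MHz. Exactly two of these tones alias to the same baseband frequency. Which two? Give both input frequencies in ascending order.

fs/2 = 27.65 MHz.
130.8 MHz mod fs = 20.2 MHz.
20.2 MHz ≤ fs/2 = 27.65 MHz, appears at 20.2 MHz.
19.9 MHz ≤ fs/2 = 27.65 MHz, passes unchanged.
75.5 MHz mod fs = 20.2 MHz.
20.2 MHz ≤ fs/2 = 27.65 MHz, appears at 20.2 MHz.
57.6 MHz mod fs = 2.3 MHz.
2.3 MHz ≤ fs/2 = 27.65 MHz, appears at 2.3 MHz.
75.5 MHz and 130.8 MHz both map to 20.2 MHz.

75.5 MHz, 130.8 MHz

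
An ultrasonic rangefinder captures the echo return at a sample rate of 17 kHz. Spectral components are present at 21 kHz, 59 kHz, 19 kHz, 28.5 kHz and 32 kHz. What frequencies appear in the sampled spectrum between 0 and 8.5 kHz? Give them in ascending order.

2 kHz, 4 kHz, 5.5 kHz, 8 kHz

fs/2 = 8.5 kHz.
21 kHz mod fs = 4 kHz.
4 kHz ≤ fs/2 = 8.5 kHz, appears at 4 kHz.
59 kHz mod fs = 8 kHz.
8 kHz ≤ fs/2 = 8.5 kHz, appears at 8 kHz.
19 kHz mod fs = 2 kHz.
2 kHz ≤ fs/2 = 8.5 kHz, appears at 2 kHz.
28.5 kHz mod fs = 11.5 kHz.
11.5 kHz > fs/2 = 8.5 kHz, folds to fs − 11.5 kHz = 5.5 kHz.
32 kHz mod fs = 15 kHz.
15 kHz > fs/2 = 8.5 kHz, folds to fs − 15 kHz = 2 kHz.
Distinct values: {2 kHz, 4 kHz, 5.5 kHz, 8 kHz}.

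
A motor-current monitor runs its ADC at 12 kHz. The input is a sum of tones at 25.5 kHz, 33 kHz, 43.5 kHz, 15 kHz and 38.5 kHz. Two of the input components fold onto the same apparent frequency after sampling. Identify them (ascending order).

15 kHz, 33 kHz

fs/2 = 6 kHz.
25.5 kHz mod fs = 1.5 kHz.
1.5 kHz ≤ fs/2 = 6 kHz, appears at 1.5 kHz.
33 kHz mod fs = 9 kHz.
9 kHz > fs/2 = 6 kHz, folds to fs − 9 kHz = 3 kHz.
43.5 kHz mod fs = 7.5 kHz.
7.5 kHz > fs/2 = 6 kHz, folds to fs − 7.5 kHz = 4.5 kHz.
15 kHz mod fs = 3 kHz.
3 kHz ≤ fs/2 = 6 kHz, appears at 3 kHz.
38.5 kHz mod fs = 2.5 kHz.
2.5 kHz ≤ fs/2 = 6 kHz, appears at 2.5 kHz.
15 kHz and 33 kHz both map to 3 kHz.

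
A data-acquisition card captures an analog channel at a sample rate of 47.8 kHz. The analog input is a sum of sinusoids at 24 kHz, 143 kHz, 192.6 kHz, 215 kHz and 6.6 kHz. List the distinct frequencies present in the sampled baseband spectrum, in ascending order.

0.4 kHz, 1.4 kHz, 6.6 kHz, 23.8 kHz

fs/2 = 23.9 kHz.
24 kHz > fs/2 = 23.9 kHz, folds to fs − 24 kHz = 23.8 kHz.
143 kHz mod fs = 47.4 kHz.
47.4 kHz > fs/2 = 23.9 kHz, folds to fs − 47.4 kHz = 0.4 kHz.
192.6 kHz mod fs = 1.4 kHz.
1.4 kHz ≤ fs/2 = 23.9 kHz, appears at 1.4 kHz.
215 kHz mod fs = 23.8 kHz.
23.8 kHz ≤ fs/2 = 23.9 kHz, appears at 23.8 kHz.
6.6 kHz ≤ fs/2 = 23.9 kHz, passes unchanged.
Distinct values: {0.4 kHz, 1.4 kHz, 6.6 kHz, 23.8 kHz}.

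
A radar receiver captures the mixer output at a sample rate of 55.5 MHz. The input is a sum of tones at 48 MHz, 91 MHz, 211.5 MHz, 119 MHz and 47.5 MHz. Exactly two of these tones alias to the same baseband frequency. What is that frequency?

8 MHz

fs/2 = 27.75 MHz.
48 MHz > fs/2 = 27.75 MHz, folds to fs − 48 MHz = 7.5 MHz.
91 MHz mod fs = 35.5 MHz.
35.5 MHz > fs/2 = 27.75 MHz, folds to fs − 35.5 MHz = 20 MHz.
211.5 MHz mod fs = 45 MHz.
45 MHz > fs/2 = 27.75 MHz, folds to fs − 45 MHz = 10.5 MHz.
119 MHz mod fs = 8 MHz.
8 MHz ≤ fs/2 = 27.75 MHz, appears at 8 MHz.
47.5 MHz > fs/2 = 27.75 MHz, folds to fs − 47.5 MHz = 8 MHz.
47.5 MHz and 119 MHz both map to 8 MHz.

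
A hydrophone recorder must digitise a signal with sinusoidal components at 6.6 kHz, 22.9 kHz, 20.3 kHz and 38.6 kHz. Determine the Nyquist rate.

77.2 kHz

Highest-frequency component: 38.6 kHz.
Nyquist rate = 2 × 38.6 kHz = 77.2 kHz.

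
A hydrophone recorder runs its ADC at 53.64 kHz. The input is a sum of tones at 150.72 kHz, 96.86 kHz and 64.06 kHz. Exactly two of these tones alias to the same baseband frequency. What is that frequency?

10.42 kHz

fs/2 = 26.82 kHz.
150.72 kHz mod fs = 43.44 kHz.
43.44 kHz > fs/2 = 26.82 kHz, folds to fs − 43.44 kHz = 10.2 kHz.
96.86 kHz mod fs = 43.22 kHz.
43.22 kHz > fs/2 = 26.82 kHz, folds to fs − 43.22 kHz = 10.42 kHz.
64.06 kHz mod fs = 10.42 kHz.
10.42 kHz ≤ fs/2 = 26.82 kHz, appears at 10.42 kHz.
64.06 kHz and 96.86 kHz both map to 10.42 kHz.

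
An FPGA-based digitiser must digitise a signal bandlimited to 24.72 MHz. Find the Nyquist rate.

Nyquist rate = 2 × 24.72 MHz = 49.44 MHz.

49.44 MHz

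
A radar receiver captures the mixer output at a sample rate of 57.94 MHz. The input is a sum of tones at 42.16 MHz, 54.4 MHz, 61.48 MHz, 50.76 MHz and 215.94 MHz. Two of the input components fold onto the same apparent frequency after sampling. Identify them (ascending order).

54.4 MHz, 61.48 MHz

fs/2 = 28.97 MHz.
42.16 MHz > fs/2 = 28.97 MHz, folds to fs − 42.16 MHz = 15.78 MHz.
54.4 MHz > fs/2 = 28.97 MHz, folds to fs − 54.4 MHz = 3.54 MHz.
61.48 MHz mod fs = 3.54 MHz.
3.54 MHz ≤ fs/2 = 28.97 MHz, appears at 3.54 MHz.
50.76 MHz > fs/2 = 28.97 MHz, folds to fs − 50.76 MHz = 7.18 MHz.
215.94 MHz mod fs = 42.12 MHz.
42.12 MHz > fs/2 = 28.97 MHz, folds to fs − 42.12 MHz = 15.82 MHz.
54.4 MHz and 61.48 MHz both map to 3.54 MHz.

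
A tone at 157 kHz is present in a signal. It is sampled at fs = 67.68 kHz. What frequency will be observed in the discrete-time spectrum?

21.64 kHz

157 kHz mod fs = 21.64 kHz.
21.64 kHz ≤ fs/2 = 33.84 kHz, appears at 21.64 kHz.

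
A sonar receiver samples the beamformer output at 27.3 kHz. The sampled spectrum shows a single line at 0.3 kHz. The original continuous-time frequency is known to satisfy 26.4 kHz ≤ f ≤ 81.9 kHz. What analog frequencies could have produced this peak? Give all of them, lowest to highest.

Frequencies that alias to 0.3 kHz are k·fs ± 0.3 kHz for integer k ≥ 0.
k=0: 0.3 kHz.
k=1: 27 kHz, 27.6 kHz.
k=2: 54.3 kHz, 54.9 kHz.
k=3: 81.6 kHz, 82.2 kHz.
k=4: 108.9 kHz, 109.5 kHz.
Within [26.4 kHz, 81.9 kHz]: 27 kHz, 27.6 kHz, 54.3 kHz, 54.9 kHz, 81.6 kHz.

27 kHz, 27.6 kHz, 54.3 kHz, 54.9 kHz, 81.6 kHz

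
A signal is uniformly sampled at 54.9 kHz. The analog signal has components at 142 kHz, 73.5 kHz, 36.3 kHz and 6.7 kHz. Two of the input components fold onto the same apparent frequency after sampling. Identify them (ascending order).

fs/2 = 27.45 kHz.
142 kHz mod fs = 32.2 kHz.
32.2 kHz > fs/2 = 27.45 kHz, folds to fs − 32.2 kHz = 22.7 kHz.
73.5 kHz mod fs = 18.6 kHz.
18.6 kHz ≤ fs/2 = 27.45 kHz, appears at 18.6 kHz.
36.3 kHz > fs/2 = 27.45 kHz, folds to fs − 36.3 kHz = 18.6 kHz.
6.7 kHz ≤ fs/2 = 27.45 kHz, passes unchanged.
36.3 kHz and 73.5 kHz both map to 18.6 kHz.

36.3 kHz, 73.5 kHz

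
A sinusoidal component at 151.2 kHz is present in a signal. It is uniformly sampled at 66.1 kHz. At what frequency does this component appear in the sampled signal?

19 kHz

151.2 kHz mod fs = 19 kHz.
19 kHz ≤ fs/2 = 33.05 kHz, appears at 19 kHz.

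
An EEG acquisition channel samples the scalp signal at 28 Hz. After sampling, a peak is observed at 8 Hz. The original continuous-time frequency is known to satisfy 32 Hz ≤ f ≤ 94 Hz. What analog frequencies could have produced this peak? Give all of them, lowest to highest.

36 Hz, 48 Hz, 64 Hz, 76 Hz, 92 Hz

Frequencies that alias to 8 Hz are k·fs ± 8 Hz for integer k ≥ 0.
k=0: 8 Hz.
k=1: 20 Hz, 36 Hz.
k=2: 48 Hz, 64 Hz.
k=3: 76 Hz, 92 Hz.
k=4: 104 Hz, 120 Hz.
Within [32 Hz, 94 Hz]: 36 Hz, 48 Hz, 64 Hz, 76 Hz, 92 Hz.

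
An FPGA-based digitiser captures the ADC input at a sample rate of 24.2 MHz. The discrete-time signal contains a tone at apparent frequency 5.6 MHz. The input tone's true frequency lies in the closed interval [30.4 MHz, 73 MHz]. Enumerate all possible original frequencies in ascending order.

Frequencies that alias to 5.6 MHz are k·fs ± 5.6 MHz for integer k ≥ 0.
k=0: 5.6 MHz.
k=1: 18.6 MHz, 29.8 MHz.
k=2: 42.8 MHz, 54 MHz.
k=3: 67 MHz, 78.2 MHz.
k=4: 91.2 MHz, 102.4 MHz.
Within [30.4 MHz, 73 MHz]: 42.8 MHz, 54 MHz, 67 MHz.

42.8 MHz, 54 MHz, 67 MHz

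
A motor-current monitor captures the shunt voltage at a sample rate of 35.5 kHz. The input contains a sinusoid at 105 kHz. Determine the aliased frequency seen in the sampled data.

105 kHz mod fs = 34 kHz.
34 kHz > fs/2 = 17.75 kHz, folds to fs − 34 kHz = 1.5 kHz.

1.5 kHz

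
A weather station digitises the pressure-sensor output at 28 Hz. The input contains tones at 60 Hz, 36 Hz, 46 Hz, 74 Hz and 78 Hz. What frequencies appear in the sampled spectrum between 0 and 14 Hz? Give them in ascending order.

4 Hz, 6 Hz, 8 Hz, 10 Hz

fs/2 = 14 Hz.
60 Hz mod fs = 4 Hz.
4 Hz ≤ fs/2 = 14 Hz, appears at 4 Hz.
36 Hz mod fs = 8 Hz.
8 Hz ≤ fs/2 = 14 Hz, appears at 8 Hz.
46 Hz mod fs = 18 Hz.
18 Hz > fs/2 = 14 Hz, folds to fs − 18 Hz = 10 Hz.
74 Hz mod fs = 18 Hz.
18 Hz > fs/2 = 14 Hz, folds to fs − 18 Hz = 10 Hz.
78 Hz mod fs = 22 Hz.
22 Hz > fs/2 = 14 Hz, folds to fs − 22 Hz = 6 Hz.
Distinct values: {4 Hz, 6 Hz, 8 Hz, 10 Hz}.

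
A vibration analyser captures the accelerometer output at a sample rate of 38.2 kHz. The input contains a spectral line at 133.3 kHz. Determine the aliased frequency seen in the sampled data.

18.7 kHz

133.3 kHz mod fs = 18.7 kHz.
18.7 kHz ≤ fs/2 = 19.1 kHz, appears at 18.7 kHz.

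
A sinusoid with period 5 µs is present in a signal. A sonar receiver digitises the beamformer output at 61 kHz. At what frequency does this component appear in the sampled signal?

17 kHz

T = 5 µs → f = 1/T = 200 kHz.
200 kHz mod fs = 17 kHz.
17 kHz ≤ fs/2 = 30.5 kHz, appears at 17 kHz.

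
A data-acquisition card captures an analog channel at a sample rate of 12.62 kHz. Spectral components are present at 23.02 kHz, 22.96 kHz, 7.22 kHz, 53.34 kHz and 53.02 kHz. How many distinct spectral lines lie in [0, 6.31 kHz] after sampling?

fs/2 = 6.31 kHz.
23.02 kHz mod fs = 10.4 kHz.
10.4 kHz > fs/2 = 6.31 kHz, folds to fs − 10.4 kHz = 2.22 kHz.
22.96 kHz mod fs = 10.34 kHz.
10.34 kHz > fs/2 = 6.31 kHz, folds to fs − 10.34 kHz = 2.28 kHz.
7.22 kHz > fs/2 = 6.31 kHz, folds to fs − 7.22 kHz = 5.4 kHz.
53.34 kHz mod fs = 2.86 kHz.
2.86 kHz ≤ fs/2 = 6.31 kHz, appears at 2.86 kHz.
53.02 kHz mod fs = 2.54 kHz.
2.54 kHz ≤ fs/2 = 6.31 kHz, appears at 2.54 kHz.
Distinct values: {2.22 kHz, 2.28 kHz, 2.54 kHz, 2.86 kHz, 5.4 kHz} → 5.

5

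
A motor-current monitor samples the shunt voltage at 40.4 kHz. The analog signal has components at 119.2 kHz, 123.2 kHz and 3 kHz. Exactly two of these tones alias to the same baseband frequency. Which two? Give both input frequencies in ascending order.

119.2 kHz, 123.2 kHz

fs/2 = 20.2 kHz.
119.2 kHz mod fs = 38.4 kHz.
38.4 kHz > fs/2 = 20.2 kHz, folds to fs − 38.4 kHz = 2 kHz.
123.2 kHz mod fs = 2 kHz.
2 kHz ≤ fs/2 = 20.2 kHz, appears at 2 kHz.
3 kHz ≤ fs/2 = 20.2 kHz, passes unchanged.
119.2 kHz and 123.2 kHz both map to 2 kHz.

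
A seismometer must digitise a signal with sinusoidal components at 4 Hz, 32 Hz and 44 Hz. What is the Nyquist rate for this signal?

Highest-frequency component: 44 Hz.
Nyquist rate = 2 × 44 Hz = 88 Hz.

88 Hz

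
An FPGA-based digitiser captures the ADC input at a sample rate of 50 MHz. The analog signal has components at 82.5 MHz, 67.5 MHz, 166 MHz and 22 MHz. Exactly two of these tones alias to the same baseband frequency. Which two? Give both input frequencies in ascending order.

67.5 MHz, 82.5 MHz

fs/2 = 25 MHz.
82.5 MHz mod fs = 32.5 MHz.
32.5 MHz > fs/2 = 25 MHz, folds to fs − 32.5 MHz = 17.5 MHz.
67.5 MHz mod fs = 17.5 MHz.
17.5 MHz ≤ fs/2 = 25 MHz, appears at 17.5 MHz.
166 MHz mod fs = 16 MHz.
16 MHz ≤ fs/2 = 25 MHz, appears at 16 MHz.
22 MHz ≤ fs/2 = 25 MHz, passes unchanged.
67.5 MHz and 82.5 MHz both map to 17.5 MHz.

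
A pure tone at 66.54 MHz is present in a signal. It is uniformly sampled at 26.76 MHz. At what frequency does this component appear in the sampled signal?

13.02 MHz

66.54 MHz mod fs = 13.02 MHz.
13.02 MHz ≤ fs/2 = 13.38 MHz, appears at 13.02 MHz.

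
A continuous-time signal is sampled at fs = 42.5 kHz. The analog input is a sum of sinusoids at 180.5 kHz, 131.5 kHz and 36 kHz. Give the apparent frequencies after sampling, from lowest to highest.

fs/2 = 21.25 kHz.
180.5 kHz mod fs = 10.5 kHz.
10.5 kHz ≤ fs/2 = 21.25 kHz, appears at 10.5 kHz.
131.5 kHz mod fs = 4 kHz.
4 kHz ≤ fs/2 = 21.25 kHz, appears at 4 kHz.
36 kHz > fs/2 = 21.25 kHz, folds to fs − 36 kHz = 6.5 kHz.
Distinct values: {4 kHz, 6.5 kHz, 10.5 kHz}.

4 kHz, 6.5 kHz, 10.5 kHz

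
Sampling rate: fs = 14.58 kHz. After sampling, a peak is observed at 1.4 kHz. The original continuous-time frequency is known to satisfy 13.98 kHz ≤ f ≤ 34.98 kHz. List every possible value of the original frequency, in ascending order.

15.98 kHz, 27.76 kHz, 30.56 kHz

Frequencies that alias to 1.4 kHz are k·fs ± 1.4 kHz for integer k ≥ 0.
k=0: 1.4 kHz.
k=1: 13.18 kHz, 15.98 kHz.
k=2: 27.76 kHz, 30.56 kHz.
k=3: 42.34 kHz, 45.14 kHz.
Within [13.98 kHz, 34.98 kHz]: 15.98 kHz, 27.76 kHz, 30.56 kHz.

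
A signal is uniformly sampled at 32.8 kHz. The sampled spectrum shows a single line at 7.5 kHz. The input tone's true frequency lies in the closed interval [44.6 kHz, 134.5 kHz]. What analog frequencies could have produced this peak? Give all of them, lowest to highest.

58.1 kHz, 73.1 kHz, 90.9 kHz, 105.9 kHz, 123.7 kHz

Frequencies that alias to 7.5 kHz are k·fs ± 7.5 kHz for integer k ≥ 0.
k=0: 7.5 kHz.
k=1: 25.3 kHz, 40.3 kHz.
k=2: 58.1 kHz, 73.1 kHz.
k=3: 90.9 kHz, 105.9 kHz.
k=4: 123.7 kHz, 138.7 kHz.
k=5: 156.5 kHz, 171.5 kHz.
Within [44.6 kHz, 134.5 kHz]: 58.1 kHz, 73.1 kHz, 90.9 kHz, 105.9 kHz, 123.7 kHz.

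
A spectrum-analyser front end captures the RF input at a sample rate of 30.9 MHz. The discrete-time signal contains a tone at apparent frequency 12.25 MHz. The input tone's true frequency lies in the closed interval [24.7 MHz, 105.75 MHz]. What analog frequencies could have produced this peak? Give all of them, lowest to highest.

43.15 MHz, 49.55 MHz, 74.05 MHz, 80.45 MHz, 104.95 MHz

Frequencies that alias to 12.25 MHz are k·fs ± 12.25 MHz for integer k ≥ 0.
k=0: 12.25 MHz.
k=1: 18.65 MHz, 43.15 MHz.
k=2: 49.55 MHz, 74.05 MHz.
k=3: 80.45 MHz, 104.95 MHz.
k=4: 111.35 MHz, 135.85 MHz.
Within [24.7 MHz, 105.75 MHz]: 43.15 MHz, 49.55 MHz, 74.05 MHz, 80.45 MHz, 104.95 MHz.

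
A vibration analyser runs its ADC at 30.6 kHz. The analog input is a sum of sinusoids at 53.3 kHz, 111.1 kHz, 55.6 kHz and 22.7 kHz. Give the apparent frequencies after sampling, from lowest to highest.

fs/2 = 15.3 kHz.
53.3 kHz mod fs = 22.7 kHz.
22.7 kHz > fs/2 = 15.3 kHz, folds to fs − 22.7 kHz = 7.9 kHz.
111.1 kHz mod fs = 19.3 kHz.
19.3 kHz > fs/2 = 15.3 kHz, folds to fs − 19.3 kHz = 11.3 kHz.
55.6 kHz mod fs = 25 kHz.
25 kHz > fs/2 = 15.3 kHz, folds to fs − 25 kHz = 5.6 kHz.
22.7 kHz > fs/2 = 15.3 kHz, folds to fs − 22.7 kHz = 7.9 kHz.
Distinct values: {5.6 kHz, 7.9 kHz, 11.3 kHz}.

5.6 kHz, 7.9 kHz, 11.3 kHz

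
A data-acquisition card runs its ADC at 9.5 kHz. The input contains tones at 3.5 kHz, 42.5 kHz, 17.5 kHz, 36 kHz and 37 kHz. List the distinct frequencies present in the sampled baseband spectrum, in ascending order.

1 kHz, 1.5 kHz, 2 kHz, 3.5 kHz, 4.5 kHz

fs/2 = 4.75 kHz.
3.5 kHz ≤ fs/2 = 4.75 kHz, passes unchanged.
42.5 kHz mod fs = 4.5 kHz.
4.5 kHz ≤ fs/2 = 4.75 kHz, appears at 4.5 kHz.
17.5 kHz mod fs = 8 kHz.
8 kHz > fs/2 = 4.75 kHz, folds to fs − 8 kHz = 1.5 kHz.
36 kHz mod fs = 7.5 kHz.
7.5 kHz > fs/2 = 4.75 kHz, folds to fs − 7.5 kHz = 2 kHz.
37 kHz mod fs = 8.5 kHz.
8.5 kHz > fs/2 = 4.75 kHz, folds to fs − 8.5 kHz = 1 kHz.
Distinct values: {1 kHz, 1.5 kHz, 2 kHz, 3.5 kHz, 4.5 kHz}.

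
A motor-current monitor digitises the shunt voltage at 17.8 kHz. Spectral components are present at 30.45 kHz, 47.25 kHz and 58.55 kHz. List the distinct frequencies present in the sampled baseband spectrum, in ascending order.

5.15 kHz, 6.15 kHz

fs/2 = 8.9 kHz.
30.45 kHz mod fs = 12.65 kHz.
12.65 kHz > fs/2 = 8.9 kHz, folds to fs − 12.65 kHz = 5.15 kHz.
47.25 kHz mod fs = 11.65 kHz.
11.65 kHz > fs/2 = 8.9 kHz, folds to fs − 11.65 kHz = 6.15 kHz.
58.55 kHz mod fs = 5.15 kHz.
5.15 kHz ≤ fs/2 = 8.9 kHz, appears at 5.15 kHz.
Distinct values: {5.15 kHz, 6.15 kHz}.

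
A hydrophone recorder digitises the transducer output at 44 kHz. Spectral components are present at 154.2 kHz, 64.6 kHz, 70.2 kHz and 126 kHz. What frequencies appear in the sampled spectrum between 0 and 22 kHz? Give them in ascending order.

fs/2 = 22 kHz.
154.2 kHz mod fs = 22.2 kHz.
22.2 kHz > fs/2 = 22 kHz, folds to fs − 22.2 kHz = 21.8 kHz.
64.6 kHz mod fs = 20.6 kHz.
20.6 kHz ≤ fs/2 = 22 kHz, appears at 20.6 kHz.
70.2 kHz mod fs = 26.2 kHz.
26.2 kHz > fs/2 = 22 kHz, folds to fs − 26.2 kHz = 17.8 kHz.
126 kHz mod fs = 38 kHz.
38 kHz > fs/2 = 22 kHz, folds to fs − 38 kHz = 6 kHz.
Distinct values: {6 kHz, 17.8 kHz, 20.6 kHz, 21.8 kHz}.

6 kHz, 17.8 kHz, 20.6 kHz, 21.8 kHz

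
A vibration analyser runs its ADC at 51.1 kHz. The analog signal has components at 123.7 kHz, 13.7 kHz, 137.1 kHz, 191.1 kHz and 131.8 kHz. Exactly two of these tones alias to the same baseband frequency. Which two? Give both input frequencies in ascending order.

123.7 kHz, 131.8 kHz

fs/2 = 25.55 kHz.
123.7 kHz mod fs = 21.5 kHz.
21.5 kHz ≤ fs/2 = 25.55 kHz, appears at 21.5 kHz.
13.7 kHz ≤ fs/2 = 25.55 kHz, passes unchanged.
137.1 kHz mod fs = 34.9 kHz.
34.9 kHz > fs/2 = 25.55 kHz, folds to fs − 34.9 kHz = 16.2 kHz.
191.1 kHz mod fs = 37.8 kHz.
37.8 kHz > fs/2 = 25.55 kHz, folds to fs − 37.8 kHz = 13.3 kHz.
131.8 kHz mod fs = 29.6 kHz.
29.6 kHz > fs/2 = 25.55 kHz, folds to fs − 29.6 kHz = 21.5 kHz.
123.7 kHz and 131.8 kHz both map to 21.5 kHz.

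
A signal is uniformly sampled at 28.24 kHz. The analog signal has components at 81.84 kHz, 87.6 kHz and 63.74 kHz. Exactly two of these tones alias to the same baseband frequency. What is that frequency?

2.88 kHz

fs/2 = 14.12 kHz.
81.84 kHz mod fs = 25.36 kHz.
25.36 kHz > fs/2 = 14.12 kHz, folds to fs − 25.36 kHz = 2.88 kHz.
87.6 kHz mod fs = 2.88 kHz.
2.88 kHz ≤ fs/2 = 14.12 kHz, appears at 2.88 kHz.
63.74 kHz mod fs = 7.26 kHz.
7.26 kHz ≤ fs/2 = 14.12 kHz, appears at 7.26 kHz.
81.84 kHz and 87.6 kHz both map to 2.88 kHz.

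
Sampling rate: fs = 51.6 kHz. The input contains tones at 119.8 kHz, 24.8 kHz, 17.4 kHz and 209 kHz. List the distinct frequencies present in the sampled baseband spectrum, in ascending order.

2.6 kHz, 16.6 kHz, 17.4 kHz, 24.8 kHz

fs/2 = 25.8 kHz.
119.8 kHz mod fs = 16.6 kHz.
16.6 kHz ≤ fs/2 = 25.8 kHz, appears at 16.6 kHz.
24.8 kHz ≤ fs/2 = 25.8 kHz, passes unchanged.
17.4 kHz ≤ fs/2 = 25.8 kHz, passes unchanged.
209 kHz mod fs = 2.6 kHz.
2.6 kHz ≤ fs/2 = 25.8 kHz, appears at 2.6 kHz.
Distinct values: {2.6 kHz, 16.6 kHz, 17.4 kHz, 24.8 kHz}.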